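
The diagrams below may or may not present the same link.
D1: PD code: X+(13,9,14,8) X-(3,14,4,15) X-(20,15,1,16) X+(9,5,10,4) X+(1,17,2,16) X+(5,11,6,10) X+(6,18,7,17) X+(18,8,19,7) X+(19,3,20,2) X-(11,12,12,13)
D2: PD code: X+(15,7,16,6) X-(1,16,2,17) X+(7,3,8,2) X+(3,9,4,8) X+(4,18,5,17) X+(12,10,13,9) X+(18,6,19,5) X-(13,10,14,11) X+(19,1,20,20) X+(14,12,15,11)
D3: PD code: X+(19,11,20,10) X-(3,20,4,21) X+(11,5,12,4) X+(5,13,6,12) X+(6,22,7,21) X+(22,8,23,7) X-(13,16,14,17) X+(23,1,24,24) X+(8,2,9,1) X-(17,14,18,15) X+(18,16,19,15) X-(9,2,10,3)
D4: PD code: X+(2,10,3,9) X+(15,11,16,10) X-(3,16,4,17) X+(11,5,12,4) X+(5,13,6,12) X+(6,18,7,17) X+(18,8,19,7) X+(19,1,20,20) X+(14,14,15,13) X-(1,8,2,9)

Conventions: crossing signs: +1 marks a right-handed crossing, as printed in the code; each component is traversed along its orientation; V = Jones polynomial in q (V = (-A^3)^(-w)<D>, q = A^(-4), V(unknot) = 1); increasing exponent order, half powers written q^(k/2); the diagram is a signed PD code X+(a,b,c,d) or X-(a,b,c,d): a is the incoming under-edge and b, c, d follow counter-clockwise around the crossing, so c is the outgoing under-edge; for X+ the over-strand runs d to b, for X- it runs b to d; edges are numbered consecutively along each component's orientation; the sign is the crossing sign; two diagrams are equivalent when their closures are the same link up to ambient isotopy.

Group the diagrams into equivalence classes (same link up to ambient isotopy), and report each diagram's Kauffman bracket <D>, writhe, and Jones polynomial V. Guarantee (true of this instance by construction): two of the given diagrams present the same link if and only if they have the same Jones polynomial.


classes: {D1, D2, D3, D4}
V(D1) = q - q^2 + 2q^3 - q^4 + q^5 - q^6  [10 crossings, <D> = -A^-12 + A^-8 - A^-4 + 2 - A^4 + A^8, w = +4]
D2 (bracket -A^-6 + A^-2 - A^2 + 2A^6 - A^10 + A^14; 10 crossings at w = +6): V = q - q^2 + 2q^3 - q^4 + q^5 - q^6
V(D3) = q - q^2 + 2q^3 - q^4 + q^5 - q^6  (w +4, c 12, <D> = -A^-12 + A^-8 - A^-4 + 2 - A^4 + A^8)
D4 (bracket -A^-6 + A^-2 - A^2 + 2A^6 - A^10 + A^14; 10 crossings at w = +6): V = q - q^2 + 2q^3 - q^4 + q^5 - q^6
insight: one V(q) for all 4 diagrams — one class (guaranteed)


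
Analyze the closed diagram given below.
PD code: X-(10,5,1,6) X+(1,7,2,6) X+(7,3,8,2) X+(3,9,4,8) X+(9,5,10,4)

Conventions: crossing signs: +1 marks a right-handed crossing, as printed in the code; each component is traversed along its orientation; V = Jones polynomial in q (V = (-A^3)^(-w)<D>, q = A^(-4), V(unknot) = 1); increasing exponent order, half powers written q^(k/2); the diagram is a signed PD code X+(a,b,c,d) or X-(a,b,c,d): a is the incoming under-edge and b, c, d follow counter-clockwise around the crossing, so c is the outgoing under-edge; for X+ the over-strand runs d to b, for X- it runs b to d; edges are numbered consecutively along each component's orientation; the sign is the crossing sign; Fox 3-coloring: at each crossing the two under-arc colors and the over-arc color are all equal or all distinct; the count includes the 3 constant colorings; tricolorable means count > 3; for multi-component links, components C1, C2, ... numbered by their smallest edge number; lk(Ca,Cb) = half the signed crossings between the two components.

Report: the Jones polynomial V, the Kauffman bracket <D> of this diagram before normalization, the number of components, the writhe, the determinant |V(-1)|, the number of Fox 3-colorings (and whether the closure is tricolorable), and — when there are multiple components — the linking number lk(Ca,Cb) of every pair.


V(q) = q + q^3 - q^4
bracket: A^-7 - A^-3 - A^5, w = +3
1 component, writhe +3, over 5 crossings
det 3, colorings 9 of 3^5 — tricolorable
observation: w = +3 shifts under R1 moves; the (-A^3)^(-3) factor cancels that in V


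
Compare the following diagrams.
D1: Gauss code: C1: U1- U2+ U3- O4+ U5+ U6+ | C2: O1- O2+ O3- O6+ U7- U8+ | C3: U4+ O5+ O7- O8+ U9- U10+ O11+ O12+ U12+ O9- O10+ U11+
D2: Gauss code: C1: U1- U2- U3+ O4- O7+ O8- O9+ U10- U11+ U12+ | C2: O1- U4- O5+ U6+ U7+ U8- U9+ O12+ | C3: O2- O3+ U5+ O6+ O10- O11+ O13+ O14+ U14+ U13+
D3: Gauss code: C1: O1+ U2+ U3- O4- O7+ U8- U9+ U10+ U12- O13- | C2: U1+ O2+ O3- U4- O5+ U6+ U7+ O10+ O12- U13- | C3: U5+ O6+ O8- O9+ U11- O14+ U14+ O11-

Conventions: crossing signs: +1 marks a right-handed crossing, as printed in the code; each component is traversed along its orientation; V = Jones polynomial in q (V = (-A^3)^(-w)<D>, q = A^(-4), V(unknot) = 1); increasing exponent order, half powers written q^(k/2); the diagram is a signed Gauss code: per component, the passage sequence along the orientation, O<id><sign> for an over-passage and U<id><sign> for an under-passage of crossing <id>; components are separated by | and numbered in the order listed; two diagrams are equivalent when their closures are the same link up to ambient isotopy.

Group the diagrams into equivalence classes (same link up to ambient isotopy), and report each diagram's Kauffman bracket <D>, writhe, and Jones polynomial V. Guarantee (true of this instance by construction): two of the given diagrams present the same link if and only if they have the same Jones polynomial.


grouping into links: {D1, D2, D3}
V(D1) = 1 + q + q^2 + q^3  (w +4, c 12, <D> = 1 + A^4 + A^8 + A^12)
D2 (bracket 1 + A^4 + A^8 + A^12; 14 crossings at w = +4): V = 1 + q + q^2 + q^3
D3 (bracket A^-6 + A^-2 + A^2 + A^6; 14 crossings at w = +2): V = 1 + q + q^2 + q^3
why: all 3 diagrams share one V(q), hence one class


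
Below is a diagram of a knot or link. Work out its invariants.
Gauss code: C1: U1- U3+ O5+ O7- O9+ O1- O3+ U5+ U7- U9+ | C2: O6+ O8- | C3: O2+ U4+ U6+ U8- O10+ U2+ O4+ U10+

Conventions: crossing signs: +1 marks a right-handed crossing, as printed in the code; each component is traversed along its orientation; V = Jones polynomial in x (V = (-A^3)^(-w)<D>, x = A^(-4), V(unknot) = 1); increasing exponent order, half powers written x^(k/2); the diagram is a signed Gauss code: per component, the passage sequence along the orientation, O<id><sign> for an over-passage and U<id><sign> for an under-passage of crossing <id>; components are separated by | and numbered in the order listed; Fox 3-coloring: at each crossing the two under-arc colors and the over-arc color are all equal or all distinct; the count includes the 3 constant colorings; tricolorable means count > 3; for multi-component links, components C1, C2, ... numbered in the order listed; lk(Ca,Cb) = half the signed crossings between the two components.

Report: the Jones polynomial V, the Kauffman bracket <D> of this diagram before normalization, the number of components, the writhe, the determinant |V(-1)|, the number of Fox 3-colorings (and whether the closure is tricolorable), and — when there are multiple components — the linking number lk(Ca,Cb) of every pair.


Jones polynomial: V(x) = 1 + 2x + 2x^2 + x^3 - x^4 - x^5
<D> = -A^-8 - A^-4 + 1 + 2A^4 + 2A^8 + A^12; writhe +4
components 3, writhe +4 (10 crossings)
linking number lk(C1,C2) = 0
lk(C1,C3): 0
lk(C2,C3) = 0
3-colorings: 81 of 3^11, det 0 — tricolorable
note: det 0 = |V(-1)|; divisible by 3, so tricolorable


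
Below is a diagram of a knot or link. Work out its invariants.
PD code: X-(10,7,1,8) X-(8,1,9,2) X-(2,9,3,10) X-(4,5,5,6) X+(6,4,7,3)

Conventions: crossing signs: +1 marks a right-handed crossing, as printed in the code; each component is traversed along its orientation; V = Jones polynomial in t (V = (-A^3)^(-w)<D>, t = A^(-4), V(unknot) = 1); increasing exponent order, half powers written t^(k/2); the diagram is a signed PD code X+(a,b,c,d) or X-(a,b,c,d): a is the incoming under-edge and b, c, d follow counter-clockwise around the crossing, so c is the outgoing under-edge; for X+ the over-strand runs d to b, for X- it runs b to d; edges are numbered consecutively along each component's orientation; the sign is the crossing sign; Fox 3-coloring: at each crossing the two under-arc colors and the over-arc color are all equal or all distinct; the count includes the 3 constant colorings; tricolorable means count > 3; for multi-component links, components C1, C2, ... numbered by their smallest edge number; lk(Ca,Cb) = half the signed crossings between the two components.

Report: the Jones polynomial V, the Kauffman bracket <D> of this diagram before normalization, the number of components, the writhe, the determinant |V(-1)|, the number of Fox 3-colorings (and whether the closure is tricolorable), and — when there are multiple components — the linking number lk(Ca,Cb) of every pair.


V = -t^-4 + t^-3 + t^-1
<D> = -A^-5 - A^3 + A^7 (w = -3)
1 component over 5 crossings, w = -3
9 Fox colorings among 3^5, |V(-1)| = 3: tricolorable
why: det 3 = |V(-1)|; divisible by 3, so tricolorable


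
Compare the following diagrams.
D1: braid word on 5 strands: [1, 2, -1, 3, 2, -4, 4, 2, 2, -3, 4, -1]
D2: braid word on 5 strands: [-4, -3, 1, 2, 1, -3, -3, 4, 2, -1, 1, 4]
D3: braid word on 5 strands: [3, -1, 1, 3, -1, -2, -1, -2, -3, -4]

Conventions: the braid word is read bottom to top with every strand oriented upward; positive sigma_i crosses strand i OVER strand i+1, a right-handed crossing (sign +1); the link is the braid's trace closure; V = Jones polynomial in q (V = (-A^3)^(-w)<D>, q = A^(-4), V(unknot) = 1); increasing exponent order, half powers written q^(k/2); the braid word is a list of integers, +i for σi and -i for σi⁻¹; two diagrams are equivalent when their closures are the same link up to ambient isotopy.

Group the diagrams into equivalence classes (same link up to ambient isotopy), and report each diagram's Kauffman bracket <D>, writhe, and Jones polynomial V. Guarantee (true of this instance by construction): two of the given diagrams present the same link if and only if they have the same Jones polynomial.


classes: {D1} | {D2} | {D3}
V(D1) = q + q^3 - q^4  [12 crossings, <D> = -A^-4 + 1 + A^8, w = +4]
V(D2) = -q^-3 + 2q^-2 - 2q^-1 + 3 - 2q + 2q^2 - q^3  [12 crossings, <D> = -A^-6 + 2A^-2 - 2A^2 + 3A^6 - 2A^10 + 2A^14 - A^18, w = +2]
V(D3) = -q^-4 + q^-3 + q^-1  (w -4, c 10, <D> = A^-8 + 1 - A^4)
insight: V(q) takes 3 values over 3 diagrams, fixing the grouping


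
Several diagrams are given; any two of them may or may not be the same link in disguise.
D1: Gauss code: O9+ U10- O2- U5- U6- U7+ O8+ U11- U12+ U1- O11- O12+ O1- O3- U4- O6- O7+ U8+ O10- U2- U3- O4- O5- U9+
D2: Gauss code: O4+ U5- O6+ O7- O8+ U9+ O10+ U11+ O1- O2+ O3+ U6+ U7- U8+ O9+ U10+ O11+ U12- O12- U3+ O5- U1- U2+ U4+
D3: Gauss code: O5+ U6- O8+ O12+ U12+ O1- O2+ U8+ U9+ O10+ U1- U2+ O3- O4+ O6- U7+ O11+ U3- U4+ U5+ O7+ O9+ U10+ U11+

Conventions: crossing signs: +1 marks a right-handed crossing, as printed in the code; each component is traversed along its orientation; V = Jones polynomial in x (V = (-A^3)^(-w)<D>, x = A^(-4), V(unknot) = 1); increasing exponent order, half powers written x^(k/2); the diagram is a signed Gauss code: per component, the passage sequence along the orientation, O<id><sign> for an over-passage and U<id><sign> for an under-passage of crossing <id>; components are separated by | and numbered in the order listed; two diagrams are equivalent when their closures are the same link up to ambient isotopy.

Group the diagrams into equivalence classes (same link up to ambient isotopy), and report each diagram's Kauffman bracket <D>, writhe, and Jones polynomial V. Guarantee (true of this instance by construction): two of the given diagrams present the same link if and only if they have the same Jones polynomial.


grouping into links: {D1} | {D2} | {D3}
V(D1) = -x^-6 + x^-5 - x^-4 + 2x^-3 - x^-2 + x^-1  (w -4, c 12, <D> = A^-8 - A^-4 + 2 - A^4 + A^8 - A^12)
V(D2) = x^2 + x^4 - x^5 + x^6 - x^7  (w +4, c 12, <D> = -A^-16 + A^-12 - A^-8 + A^-4 + A^4)
V(D3) = x - x^2 + 2x^3 - x^4 + x^5 - x^6  (w +6, c 12, <D> = -A^-6 + A^-2 - A^2 + 2A^6 - A^10 + A^14)
key observation: V(x) takes 3 values over 3 diagrams, fixing the grouping


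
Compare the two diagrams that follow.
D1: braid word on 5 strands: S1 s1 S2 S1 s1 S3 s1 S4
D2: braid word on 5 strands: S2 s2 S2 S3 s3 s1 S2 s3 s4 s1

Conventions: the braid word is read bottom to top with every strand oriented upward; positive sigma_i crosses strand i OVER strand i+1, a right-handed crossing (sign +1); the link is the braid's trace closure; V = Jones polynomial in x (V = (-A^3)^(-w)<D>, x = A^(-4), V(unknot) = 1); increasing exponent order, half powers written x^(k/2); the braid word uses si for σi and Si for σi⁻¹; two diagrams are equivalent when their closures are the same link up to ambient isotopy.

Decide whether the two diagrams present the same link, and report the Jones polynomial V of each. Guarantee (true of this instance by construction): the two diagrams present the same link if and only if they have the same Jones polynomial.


same link: no
V(D1) = 1  [8 crossings, <D> = A^-6, w = -2]
V(D2) = x^-2 - x^-1 + 1 - x + x^2  [10 crossings, <D> = A^-2 - A^2 + A^6 - A^10 + A^14, w = +2]
insight: 2 classes among 2 diagrams; unequal V(x) rules out equality


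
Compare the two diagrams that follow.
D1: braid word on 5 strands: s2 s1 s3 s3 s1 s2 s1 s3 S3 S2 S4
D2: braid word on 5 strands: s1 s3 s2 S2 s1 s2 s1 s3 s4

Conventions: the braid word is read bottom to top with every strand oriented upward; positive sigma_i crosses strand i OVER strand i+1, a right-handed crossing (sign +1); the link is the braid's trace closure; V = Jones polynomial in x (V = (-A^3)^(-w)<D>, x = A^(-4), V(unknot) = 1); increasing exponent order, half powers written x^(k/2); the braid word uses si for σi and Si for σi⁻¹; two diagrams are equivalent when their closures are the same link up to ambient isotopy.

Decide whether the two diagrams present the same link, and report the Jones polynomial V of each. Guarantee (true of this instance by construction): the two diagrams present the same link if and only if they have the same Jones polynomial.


equivalent: yes
D1 (bracket -A^-11 + A^-7 - A^-3 + 2A + A^9; 11 crossings at w = +5): V = -x^(3/2) - 2x^(7/2) + x^(9/2) - x^(11/2) + x^(13/2)
V(D2) = -x^(3/2) - 2x^(7/2) + x^(9/2) - x^(11/2) + x^(13/2)  (w +7, c 9, <D> = -A^-5 + A^-1 - A^3 + 2A^7 + A^15)
key observation: Markov moves rewrite D1 (11 crossings) into D2 (9)


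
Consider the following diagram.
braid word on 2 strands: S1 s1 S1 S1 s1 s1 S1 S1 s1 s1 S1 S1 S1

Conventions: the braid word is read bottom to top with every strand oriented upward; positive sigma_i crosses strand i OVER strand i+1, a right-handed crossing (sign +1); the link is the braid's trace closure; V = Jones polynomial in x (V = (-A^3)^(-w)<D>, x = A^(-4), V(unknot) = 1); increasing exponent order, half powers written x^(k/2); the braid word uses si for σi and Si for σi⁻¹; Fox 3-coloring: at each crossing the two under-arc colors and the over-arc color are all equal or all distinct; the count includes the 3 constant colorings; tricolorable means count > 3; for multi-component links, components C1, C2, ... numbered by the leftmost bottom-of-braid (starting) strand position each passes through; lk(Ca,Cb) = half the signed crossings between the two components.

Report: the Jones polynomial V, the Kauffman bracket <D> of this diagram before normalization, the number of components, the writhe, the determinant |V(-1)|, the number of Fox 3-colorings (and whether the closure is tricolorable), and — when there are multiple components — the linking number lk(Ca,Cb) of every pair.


Jones polynomial: V(x) = -x^-4 + x^-3 + x^-1
<D> = -A^-5 - A^3 + A^7; writhe -3
components 1, writhe -3 (13 crossings)
3-colorings: 9 of 3^13, det 3 — tricolorable
note: free reduction leaves σ1⁻¹ σ1⁻¹ σ1⁻¹ of the original 13 letters


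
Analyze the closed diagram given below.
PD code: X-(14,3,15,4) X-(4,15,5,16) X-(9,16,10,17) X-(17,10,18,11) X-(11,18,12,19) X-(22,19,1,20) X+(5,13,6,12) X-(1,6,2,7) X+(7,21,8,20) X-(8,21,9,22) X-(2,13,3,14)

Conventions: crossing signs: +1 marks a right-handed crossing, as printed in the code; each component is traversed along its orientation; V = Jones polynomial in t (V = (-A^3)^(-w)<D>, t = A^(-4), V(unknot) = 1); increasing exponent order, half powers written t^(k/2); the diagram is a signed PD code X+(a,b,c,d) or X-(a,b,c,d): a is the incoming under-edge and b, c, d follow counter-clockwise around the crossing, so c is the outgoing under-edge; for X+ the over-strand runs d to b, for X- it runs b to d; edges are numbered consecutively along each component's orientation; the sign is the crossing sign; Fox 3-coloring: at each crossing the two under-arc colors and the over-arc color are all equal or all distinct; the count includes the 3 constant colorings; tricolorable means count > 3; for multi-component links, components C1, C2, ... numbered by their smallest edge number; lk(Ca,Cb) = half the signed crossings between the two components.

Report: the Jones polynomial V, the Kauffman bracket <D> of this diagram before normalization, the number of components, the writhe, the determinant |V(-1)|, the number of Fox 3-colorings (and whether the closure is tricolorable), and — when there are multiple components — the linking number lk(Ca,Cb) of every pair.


V = -t^-9 + 2t^-8 - 3t^-7 + 3t^-6 - 3t^-5 + 3t^-4 - t^-3 + t^-2
<D> = -A^-13 + A^-9 - 3A^-5 + 3A^-1 - 3A^3 + 3A^7 - 2A^11 + A^15 (w = -7)
1 component over 11 crossings, w = -7
3 Fox colorings among 3^11, |V(-1)| = 17: not tricolorable
why: w = -7 shifts under R1 moves; the (-A^3)^(7) factor cancels that in V


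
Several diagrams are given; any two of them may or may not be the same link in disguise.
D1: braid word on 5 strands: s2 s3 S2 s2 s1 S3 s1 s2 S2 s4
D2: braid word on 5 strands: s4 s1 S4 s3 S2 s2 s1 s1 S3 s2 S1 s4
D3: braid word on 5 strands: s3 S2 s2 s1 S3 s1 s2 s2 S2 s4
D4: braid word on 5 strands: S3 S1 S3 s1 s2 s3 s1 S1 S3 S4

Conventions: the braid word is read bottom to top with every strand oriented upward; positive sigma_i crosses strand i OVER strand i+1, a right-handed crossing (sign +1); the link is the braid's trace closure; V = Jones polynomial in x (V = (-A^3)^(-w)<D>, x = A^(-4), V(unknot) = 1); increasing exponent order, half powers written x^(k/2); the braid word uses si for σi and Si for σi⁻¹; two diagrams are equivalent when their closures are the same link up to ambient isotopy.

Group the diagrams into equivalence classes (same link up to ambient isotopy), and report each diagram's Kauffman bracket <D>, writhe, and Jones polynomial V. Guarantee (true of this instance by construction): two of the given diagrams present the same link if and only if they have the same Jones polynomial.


grouping into links: {D1, D2, D3} | {D4}
V(D1) = 1 + x + x^2 + x^3  (w +4, c 10, <D> = 1 + A^4 + A^8 + A^12)
V(D2) = 1 + x + x^2 + x^3  (w +4, c 12, <D> = 1 + A^4 + A^8 + A^12)
V(D3) = 1 + x + x^2 + x^3  [10 crossings, <D> = 1 + A^4 + A^8 + A^12, w = +4]
D4 (bracket A^-6 + A^-2 + A^2 + A^6; 10 crossings at w = -2): V = x^-3 + x^-2 + x^-1 + 1
key observation: comparing 4 Jones polynomials yields 2 groups


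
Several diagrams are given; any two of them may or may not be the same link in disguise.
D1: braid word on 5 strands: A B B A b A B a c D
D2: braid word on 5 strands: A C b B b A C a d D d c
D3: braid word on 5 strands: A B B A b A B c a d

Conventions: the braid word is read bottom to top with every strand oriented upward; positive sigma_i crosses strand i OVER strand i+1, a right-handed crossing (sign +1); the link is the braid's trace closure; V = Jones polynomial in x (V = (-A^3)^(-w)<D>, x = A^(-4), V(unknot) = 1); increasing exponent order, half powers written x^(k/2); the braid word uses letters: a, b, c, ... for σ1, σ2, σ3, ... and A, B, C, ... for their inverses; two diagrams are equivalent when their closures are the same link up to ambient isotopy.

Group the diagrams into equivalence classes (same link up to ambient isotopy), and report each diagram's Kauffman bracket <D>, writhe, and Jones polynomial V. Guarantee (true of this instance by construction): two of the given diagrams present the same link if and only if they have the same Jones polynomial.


grouping into links: {D1, D3} | {D2}
V(D1) = -x^-6 + x^-5 - x^-4 + 2x^-3 - x^-2 + x^-1  (w -4, c 10, <D> = A^-8 - A^-4 + 2 - A^4 + A^8 - A^12)
V(D2) = 1  (w 0, c 12, <D> = 1)
V(D3) = -x^-6 + x^-5 - x^-4 + 2x^-3 - x^-2 + x^-1  [10 crossings, <D> = A^-2 - A^2 + 2A^6 - A^10 + A^14 - A^18, w = -2]
why: 2 values of V(x) split the 3 diagrams


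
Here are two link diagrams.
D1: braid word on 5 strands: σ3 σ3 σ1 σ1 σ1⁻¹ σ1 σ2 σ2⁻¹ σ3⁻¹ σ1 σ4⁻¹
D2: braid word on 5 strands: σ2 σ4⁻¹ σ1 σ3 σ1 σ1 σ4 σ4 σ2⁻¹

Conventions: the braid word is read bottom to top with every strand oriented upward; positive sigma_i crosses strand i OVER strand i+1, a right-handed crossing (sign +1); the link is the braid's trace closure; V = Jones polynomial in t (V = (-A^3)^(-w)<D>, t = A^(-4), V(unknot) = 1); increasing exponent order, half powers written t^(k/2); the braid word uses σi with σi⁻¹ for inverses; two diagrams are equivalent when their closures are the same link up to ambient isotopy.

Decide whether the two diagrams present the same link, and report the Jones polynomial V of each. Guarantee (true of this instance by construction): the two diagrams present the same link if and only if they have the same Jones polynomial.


equivalent: yes
V(D1) = -t^(1/2) - t^(3/2) - t^(5/2) + t^(9/2)  (w +3, c 11, <D> = -A^-9 + A^-1 + A^3 + A^7)
V(D2) = -t^(1/2) - t^(3/2) - t^(5/2) + t^(9/2)  (w +5, c 9, <D> = -A^-3 + A^5 + A^9 + A^13)
why: one V(t) for all 2 diagrams — one class (guaranteed)


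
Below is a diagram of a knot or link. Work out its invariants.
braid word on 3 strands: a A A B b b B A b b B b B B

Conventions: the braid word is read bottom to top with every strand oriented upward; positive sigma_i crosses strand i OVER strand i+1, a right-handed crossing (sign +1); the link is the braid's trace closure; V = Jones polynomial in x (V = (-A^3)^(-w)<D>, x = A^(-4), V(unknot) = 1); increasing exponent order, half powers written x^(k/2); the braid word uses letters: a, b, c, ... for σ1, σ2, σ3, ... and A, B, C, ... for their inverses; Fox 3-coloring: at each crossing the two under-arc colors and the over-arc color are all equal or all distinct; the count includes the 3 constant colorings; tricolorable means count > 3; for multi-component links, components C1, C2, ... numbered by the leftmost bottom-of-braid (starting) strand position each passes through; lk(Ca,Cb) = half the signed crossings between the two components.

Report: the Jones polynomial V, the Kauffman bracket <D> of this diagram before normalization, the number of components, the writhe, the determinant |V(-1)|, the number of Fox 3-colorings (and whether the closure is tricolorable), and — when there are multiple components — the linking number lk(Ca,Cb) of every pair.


V(x) = x^-3 + x^-2 + x^-1 + 1
bracket: A^-6 + A^-2 + A^2 + A^6, w = -2
3 components, writhe -2, over 14 crossings
lk(C1,C2) = -1
linking number lk(C1,C3) = 0
lk(C2,C3): 0
det 0, colorings 9 of 3^14 — tricolorable
observation: the closure is a split union: T(2,2) and 1 far-away unknot


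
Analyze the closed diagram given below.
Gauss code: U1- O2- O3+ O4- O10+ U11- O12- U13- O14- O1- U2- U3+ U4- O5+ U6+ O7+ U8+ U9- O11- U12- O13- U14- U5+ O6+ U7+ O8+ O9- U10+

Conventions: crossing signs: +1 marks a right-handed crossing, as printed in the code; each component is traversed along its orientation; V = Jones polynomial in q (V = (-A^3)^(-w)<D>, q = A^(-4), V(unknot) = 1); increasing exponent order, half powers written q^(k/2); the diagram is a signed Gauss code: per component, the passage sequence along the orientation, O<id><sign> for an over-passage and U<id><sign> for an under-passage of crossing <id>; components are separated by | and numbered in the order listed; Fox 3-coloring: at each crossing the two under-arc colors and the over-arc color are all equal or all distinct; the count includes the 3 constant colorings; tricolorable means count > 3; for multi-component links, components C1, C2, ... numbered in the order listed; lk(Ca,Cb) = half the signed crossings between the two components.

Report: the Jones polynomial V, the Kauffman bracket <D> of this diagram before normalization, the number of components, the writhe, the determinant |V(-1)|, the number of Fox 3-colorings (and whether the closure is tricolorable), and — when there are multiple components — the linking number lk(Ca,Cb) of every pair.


Jones polynomial: V(q) = -q^-6 + 2q^-5 - 3q^-4 + 4q^-3 - 4q^-2 + 4q^-1 - 2 + 2q - q^2
<D> = -A^-14 + 2A^-10 - 2A^-6 + 4A^-2 - 4A^2 + 4A^6 - 3A^10 + 2A^14 - A^18; writhe -2
components 1, writhe -2 (14 crossings)
3-colorings: 3 of 3^14, det 23 — not tricolorable
note: V spans 8 powers of q: at least 8 crossings in any diagram


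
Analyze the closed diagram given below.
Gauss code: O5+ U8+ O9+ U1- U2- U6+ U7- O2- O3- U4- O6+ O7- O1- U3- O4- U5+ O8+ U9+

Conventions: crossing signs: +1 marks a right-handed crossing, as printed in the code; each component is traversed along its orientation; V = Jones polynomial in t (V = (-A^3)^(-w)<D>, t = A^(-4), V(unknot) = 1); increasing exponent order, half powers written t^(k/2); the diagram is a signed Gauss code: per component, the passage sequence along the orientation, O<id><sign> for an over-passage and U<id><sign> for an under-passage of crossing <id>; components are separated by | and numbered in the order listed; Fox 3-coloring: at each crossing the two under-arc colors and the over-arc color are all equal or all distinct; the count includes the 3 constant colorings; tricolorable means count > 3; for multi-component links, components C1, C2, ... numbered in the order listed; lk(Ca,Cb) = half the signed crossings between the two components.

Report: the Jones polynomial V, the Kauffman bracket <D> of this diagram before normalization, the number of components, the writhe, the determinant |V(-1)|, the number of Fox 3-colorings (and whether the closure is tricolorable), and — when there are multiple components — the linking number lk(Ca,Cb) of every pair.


Jones polynomial: V(t) = -t^-3 + t^-2 - t^-1 + 3 - t + t^2 - t^3
<D> = A^-15 - A^-11 + A^-7 - 3A^-3 + A - A^5 + A^9; writhe -1
components 1, writhe -1 (9 crossings)
3-colorings: 27 of 3^9, det 9 — tricolorable
note: w = -1 (over 9 crossings) is diagram-only; (-A^3)^(1) removes it from V


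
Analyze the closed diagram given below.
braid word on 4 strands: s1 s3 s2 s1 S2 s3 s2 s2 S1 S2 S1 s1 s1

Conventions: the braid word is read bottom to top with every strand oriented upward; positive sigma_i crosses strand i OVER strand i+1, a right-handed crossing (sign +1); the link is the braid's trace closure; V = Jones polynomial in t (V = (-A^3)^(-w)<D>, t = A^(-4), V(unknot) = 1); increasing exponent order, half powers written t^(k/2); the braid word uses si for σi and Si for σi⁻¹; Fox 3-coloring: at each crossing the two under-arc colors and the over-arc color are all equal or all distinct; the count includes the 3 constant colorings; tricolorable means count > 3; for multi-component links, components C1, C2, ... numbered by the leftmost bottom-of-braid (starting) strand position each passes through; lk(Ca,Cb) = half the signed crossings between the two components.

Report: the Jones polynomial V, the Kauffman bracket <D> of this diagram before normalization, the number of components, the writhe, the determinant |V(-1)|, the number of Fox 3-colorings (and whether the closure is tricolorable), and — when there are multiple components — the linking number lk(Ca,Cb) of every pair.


V(t) = t + t^3 - t^4
bracket: A^-1 - A^3 - A^11, w = +5
1 component, writhe +5, over 13 crossings
det 3, colorings 9 of 3^13 — tricolorable
observation: V spans 3 powers of t: at least 3 crossings in any diagram


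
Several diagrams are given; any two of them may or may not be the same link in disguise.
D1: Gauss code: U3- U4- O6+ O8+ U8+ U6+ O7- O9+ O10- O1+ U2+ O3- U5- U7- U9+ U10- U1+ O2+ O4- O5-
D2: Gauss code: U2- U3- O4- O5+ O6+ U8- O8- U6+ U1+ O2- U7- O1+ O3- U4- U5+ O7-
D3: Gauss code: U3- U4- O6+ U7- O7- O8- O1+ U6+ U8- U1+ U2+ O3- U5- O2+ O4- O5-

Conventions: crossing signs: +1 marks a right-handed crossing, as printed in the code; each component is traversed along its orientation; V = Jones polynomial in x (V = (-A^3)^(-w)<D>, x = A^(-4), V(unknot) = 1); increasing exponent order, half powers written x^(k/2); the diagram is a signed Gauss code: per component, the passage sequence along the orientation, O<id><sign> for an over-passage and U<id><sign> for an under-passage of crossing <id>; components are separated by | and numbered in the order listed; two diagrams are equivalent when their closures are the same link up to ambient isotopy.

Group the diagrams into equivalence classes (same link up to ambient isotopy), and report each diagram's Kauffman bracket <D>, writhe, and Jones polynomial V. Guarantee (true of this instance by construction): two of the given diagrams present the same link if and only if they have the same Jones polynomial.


equivalence classes: {D1, D2, D3}
D1 (bracket 1; 10 crossings at w = 0): V = 1
V(D2) = 1  [8 crossings, <D> = A^-6, w = -2]
V(D3) = 1  [8 crossings, <D> = A^-6, w = -2]
key observation: all 3 diagrams share one V(x), hence one class


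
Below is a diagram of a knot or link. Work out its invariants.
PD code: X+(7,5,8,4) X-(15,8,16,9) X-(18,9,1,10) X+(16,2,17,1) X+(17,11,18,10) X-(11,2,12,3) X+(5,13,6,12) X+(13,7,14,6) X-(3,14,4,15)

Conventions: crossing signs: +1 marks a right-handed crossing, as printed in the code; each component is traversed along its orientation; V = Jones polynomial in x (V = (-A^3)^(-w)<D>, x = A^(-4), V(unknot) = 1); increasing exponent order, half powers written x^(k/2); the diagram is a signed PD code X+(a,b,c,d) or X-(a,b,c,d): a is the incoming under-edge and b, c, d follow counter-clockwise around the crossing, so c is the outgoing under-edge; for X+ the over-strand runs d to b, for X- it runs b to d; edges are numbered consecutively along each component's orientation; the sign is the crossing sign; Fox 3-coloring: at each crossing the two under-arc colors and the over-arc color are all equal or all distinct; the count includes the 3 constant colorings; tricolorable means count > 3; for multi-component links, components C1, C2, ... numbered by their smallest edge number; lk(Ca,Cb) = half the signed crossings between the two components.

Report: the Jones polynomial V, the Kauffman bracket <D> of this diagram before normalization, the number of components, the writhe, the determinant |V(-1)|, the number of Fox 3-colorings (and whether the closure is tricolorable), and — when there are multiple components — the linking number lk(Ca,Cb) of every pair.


V(x) = -x^-3 + 2x^-2 - 2x^-1 + 3 - 2x + 2x^2 - x^3
bracket: A^-9 - 2A^-5 + 2A^-1 - 3A^3 + 2A^7 - 2A^11 + A^15, w = +1
1 component, writhe +1, over 9 crossings
det 13, colorings 3 of 3^9 — not tricolorable
observation: V is palindromic (span 6, det 13): x -> 1/x fixes it; necessary, not sufficient, for amphichirality


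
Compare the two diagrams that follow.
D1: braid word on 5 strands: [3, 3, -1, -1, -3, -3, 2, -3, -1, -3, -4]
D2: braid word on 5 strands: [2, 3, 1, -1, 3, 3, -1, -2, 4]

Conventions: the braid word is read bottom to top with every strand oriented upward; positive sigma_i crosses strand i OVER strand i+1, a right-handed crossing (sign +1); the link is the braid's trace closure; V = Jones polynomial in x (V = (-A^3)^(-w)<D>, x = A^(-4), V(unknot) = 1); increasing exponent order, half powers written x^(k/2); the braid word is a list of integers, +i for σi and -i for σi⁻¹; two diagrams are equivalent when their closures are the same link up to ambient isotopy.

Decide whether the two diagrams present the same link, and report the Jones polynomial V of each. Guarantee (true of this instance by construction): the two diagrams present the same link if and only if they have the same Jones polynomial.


same link: no
V(D1) = x^(-13/2) - x^(-11/2) + x^(-9/2) - 2x^(-7/2) - x^(-3/2)  [11 crossings, <D> = A^-9 + 2A^-1 - A^3 + A^7 - A^11, w = -5]
V(D2) = -x^(1/2) - x^(3/2) - x^(5/2) + x^(9/2)  (w +3, c 9, <D> = -A^-9 + A^-1 + A^3 + A^7)
note: 2 values of V(x) split the 2 diagrams


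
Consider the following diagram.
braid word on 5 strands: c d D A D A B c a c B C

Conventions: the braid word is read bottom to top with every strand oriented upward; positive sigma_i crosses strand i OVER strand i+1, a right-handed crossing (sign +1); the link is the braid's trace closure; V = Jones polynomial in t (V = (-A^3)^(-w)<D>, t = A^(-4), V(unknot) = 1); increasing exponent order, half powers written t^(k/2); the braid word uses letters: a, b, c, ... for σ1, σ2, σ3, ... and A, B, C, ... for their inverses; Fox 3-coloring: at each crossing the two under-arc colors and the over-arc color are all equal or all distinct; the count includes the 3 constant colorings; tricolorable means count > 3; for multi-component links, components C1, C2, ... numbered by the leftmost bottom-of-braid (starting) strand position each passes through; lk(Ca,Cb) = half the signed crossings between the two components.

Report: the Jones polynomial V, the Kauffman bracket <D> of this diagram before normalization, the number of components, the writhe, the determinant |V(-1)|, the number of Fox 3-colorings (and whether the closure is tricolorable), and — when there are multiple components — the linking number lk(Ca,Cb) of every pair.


Jones polynomial: V(t) = t^-4 + 2t^-2 - t^-1 + 2 - t + t^2
<D> = A^-14 - A^-10 + 2A^-6 - A^-2 + 2A^2 + A^10; writhe -2
components 3, writhe -2 (12 crossings)
linking number lk(C1,C2) = -2
lk(C1,C3): 0
lk(C2,C3) = +1
3-colorings: 3 of 3^12, det 8 — not tricolorable
note: span 6 respects span(V) <= c + mu - 1 = 14 for this 3-component diagram


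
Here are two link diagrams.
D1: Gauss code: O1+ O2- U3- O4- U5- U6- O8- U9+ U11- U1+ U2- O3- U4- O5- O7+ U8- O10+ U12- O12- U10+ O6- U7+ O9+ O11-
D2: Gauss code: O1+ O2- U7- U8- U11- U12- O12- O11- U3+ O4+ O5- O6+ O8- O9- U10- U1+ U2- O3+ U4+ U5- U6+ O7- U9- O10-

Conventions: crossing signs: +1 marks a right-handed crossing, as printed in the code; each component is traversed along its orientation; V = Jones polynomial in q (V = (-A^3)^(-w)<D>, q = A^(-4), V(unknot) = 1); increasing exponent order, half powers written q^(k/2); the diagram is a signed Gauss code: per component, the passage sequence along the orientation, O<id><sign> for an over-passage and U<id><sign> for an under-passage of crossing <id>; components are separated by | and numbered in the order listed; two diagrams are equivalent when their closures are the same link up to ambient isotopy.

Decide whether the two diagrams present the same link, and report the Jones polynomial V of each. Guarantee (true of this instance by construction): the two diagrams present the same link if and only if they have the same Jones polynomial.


same link: no
V(D1) = -q^-6 + q^-5 - q^-4 + 2q^-3 - q^-2 + q^-1  [12 crossings, <D> = A^-8 - A^-4 + 2 - A^4 + A^8 - A^12, w = -4]
D2 (bracket A^-12; 12 crossings at w = -4): V = 1
note: 2 values of V(q) split the 2 diagrams


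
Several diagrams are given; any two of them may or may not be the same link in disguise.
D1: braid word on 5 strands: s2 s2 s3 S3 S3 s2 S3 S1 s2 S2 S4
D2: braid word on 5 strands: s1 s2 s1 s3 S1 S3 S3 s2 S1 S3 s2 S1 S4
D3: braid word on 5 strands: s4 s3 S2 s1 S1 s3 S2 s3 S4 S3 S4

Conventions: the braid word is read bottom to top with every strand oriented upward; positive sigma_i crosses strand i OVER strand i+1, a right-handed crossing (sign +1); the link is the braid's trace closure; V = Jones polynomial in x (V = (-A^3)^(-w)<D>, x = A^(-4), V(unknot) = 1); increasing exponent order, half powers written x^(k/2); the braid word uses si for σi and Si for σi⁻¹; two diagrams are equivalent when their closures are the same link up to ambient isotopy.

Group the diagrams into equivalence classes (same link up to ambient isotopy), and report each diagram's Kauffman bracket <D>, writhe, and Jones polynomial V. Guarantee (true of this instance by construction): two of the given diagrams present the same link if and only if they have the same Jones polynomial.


equivalence classes: {D1, D2} | {D3}
D1 (bracket -A^-17 + 2A^-13 - A^-9 + 2A^-5 - A^-1 + A^3; 11 crossings at w = -1): V = -x^(-3/2) + x^(-1/2) - 2x^(1/2) + x^(3/2) - 2x^(5/2) + x^(7/2)
V(D2) = -x^(-3/2) + x^(-1/2) - 2x^(1/2) + x^(3/2) - 2x^(5/2) + x^(7/2)  (w -1, c 13, <D> = -A^-17 + 2A^-13 - A^-9 + 2A^-5 - A^-1 + A^3)
V(D3) = -x^(-5/2) - x^(5/2)  (w -1, c 11, <D> = A^-13 + A^7)
observation: 2 values of V(x) split the 3 diagrams


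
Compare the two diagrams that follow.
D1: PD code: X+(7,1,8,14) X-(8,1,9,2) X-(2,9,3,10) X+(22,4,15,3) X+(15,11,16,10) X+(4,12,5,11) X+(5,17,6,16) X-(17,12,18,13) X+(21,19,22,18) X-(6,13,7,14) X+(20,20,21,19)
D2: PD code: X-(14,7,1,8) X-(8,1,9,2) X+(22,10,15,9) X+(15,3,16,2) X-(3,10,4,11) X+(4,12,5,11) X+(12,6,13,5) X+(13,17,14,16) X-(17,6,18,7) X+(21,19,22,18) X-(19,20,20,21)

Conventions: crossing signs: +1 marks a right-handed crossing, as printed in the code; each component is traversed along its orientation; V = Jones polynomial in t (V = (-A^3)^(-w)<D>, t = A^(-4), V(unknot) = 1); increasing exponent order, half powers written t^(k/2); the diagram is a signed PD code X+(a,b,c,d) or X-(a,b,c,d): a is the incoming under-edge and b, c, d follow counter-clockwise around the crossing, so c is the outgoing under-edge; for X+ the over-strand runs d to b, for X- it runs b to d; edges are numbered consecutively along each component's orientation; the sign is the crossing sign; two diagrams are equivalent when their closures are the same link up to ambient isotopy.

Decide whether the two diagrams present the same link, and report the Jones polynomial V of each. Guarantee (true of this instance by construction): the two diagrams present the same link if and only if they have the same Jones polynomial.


equivalent: yes
V(D1) = -t^(1/2) - t^(5/2)  (w +3, c 11, <D> = A^-1 + A^7)
D2 (bracket A^-7 + A; 11 crossings at w = +1): V = -t^(1/2) - t^(5/2)
why: all 2 diagrams share one V(t), hence one class


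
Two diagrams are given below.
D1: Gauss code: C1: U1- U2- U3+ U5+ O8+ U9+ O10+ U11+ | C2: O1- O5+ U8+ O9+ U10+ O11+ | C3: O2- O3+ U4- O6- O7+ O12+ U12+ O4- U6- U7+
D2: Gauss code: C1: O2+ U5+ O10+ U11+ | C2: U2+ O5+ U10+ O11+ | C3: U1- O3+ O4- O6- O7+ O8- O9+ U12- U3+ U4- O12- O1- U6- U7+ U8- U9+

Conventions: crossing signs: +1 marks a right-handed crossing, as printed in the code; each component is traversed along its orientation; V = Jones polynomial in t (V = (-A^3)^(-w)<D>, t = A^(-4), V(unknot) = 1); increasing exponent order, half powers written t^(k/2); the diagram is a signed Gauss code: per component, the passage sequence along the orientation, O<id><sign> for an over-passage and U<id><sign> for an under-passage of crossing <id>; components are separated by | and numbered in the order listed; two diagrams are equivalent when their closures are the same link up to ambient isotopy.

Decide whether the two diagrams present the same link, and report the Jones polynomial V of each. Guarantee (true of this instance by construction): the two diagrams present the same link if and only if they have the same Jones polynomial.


equivalent: yes
D1 (bracket A^-12 + 1 + A^4 + A^8; 12 crossings at w = +4): V = t + t^2 + t^3 + t^6
V(D2) = t + t^2 + t^3 + t^6  [12 crossings, <D> = A^-18 + A^-6 + A^-2 + A^2, w = +2]
observation: one V(t) for all 2 diagrams — one class (guaranteed)


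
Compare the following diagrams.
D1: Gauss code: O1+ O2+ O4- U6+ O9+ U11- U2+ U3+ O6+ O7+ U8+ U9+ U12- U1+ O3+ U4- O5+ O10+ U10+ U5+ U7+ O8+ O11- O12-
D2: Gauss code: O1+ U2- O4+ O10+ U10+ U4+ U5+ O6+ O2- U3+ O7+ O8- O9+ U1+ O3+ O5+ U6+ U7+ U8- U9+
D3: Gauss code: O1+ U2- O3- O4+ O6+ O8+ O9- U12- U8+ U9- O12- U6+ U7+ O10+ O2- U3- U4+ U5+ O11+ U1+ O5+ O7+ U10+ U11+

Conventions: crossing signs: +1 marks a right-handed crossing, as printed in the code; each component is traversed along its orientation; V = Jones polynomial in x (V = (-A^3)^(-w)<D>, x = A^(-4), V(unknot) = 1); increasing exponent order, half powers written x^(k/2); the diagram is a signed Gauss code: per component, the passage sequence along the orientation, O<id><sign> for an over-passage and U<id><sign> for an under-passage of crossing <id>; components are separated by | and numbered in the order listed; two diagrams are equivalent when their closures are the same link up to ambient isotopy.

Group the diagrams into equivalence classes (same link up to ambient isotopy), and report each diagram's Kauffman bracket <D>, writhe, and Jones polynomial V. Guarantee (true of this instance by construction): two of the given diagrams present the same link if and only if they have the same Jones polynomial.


classes: {D1, D2, D3}
V(D1) = x - x^2 + 2x^3 - x^4 + x^5 - x^6  [12 crossings, <D> = -A^-6 + A^-2 - A^2 + 2A^6 - A^10 + A^14, w = +6]
V(D2) = x - x^2 + 2x^3 - x^4 + x^5 - x^6  [10 crossings, <D> = -A^-6 + A^-2 - A^2 + 2A^6 - A^10 + A^14, w = +6]
V(D3) = x - x^2 + 2x^3 - x^4 + x^5 - x^6  [12 crossings, <D> = -A^-12 + A^-8 - A^-4 + 2 - A^4 + A^8, w = +4]
note: one V(x) for all 3 diagrams — one class (guaranteed)
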